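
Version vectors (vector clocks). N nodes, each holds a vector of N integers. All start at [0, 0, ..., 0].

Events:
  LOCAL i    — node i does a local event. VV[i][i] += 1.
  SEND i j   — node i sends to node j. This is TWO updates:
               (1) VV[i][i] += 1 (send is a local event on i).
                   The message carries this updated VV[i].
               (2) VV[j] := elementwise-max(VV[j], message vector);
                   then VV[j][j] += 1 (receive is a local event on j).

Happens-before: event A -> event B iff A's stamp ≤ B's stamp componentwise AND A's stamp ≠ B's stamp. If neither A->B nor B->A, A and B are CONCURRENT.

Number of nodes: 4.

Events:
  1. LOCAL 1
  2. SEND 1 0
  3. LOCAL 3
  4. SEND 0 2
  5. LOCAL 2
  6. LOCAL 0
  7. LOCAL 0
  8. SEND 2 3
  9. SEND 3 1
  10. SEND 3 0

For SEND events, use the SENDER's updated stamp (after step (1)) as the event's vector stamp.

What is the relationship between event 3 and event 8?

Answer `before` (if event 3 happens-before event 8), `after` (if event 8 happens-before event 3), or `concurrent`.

Answer: concurrent

Derivation:
Initial: VV[0]=[0, 0, 0, 0]
Initial: VV[1]=[0, 0, 0, 0]
Initial: VV[2]=[0, 0, 0, 0]
Initial: VV[3]=[0, 0, 0, 0]
Event 1: LOCAL 1: VV[1][1]++ -> VV[1]=[0, 1, 0, 0]
Event 2: SEND 1->0: VV[1][1]++ -> VV[1]=[0, 2, 0, 0], msg_vec=[0, 2, 0, 0]; VV[0]=max(VV[0],msg_vec) then VV[0][0]++ -> VV[0]=[1, 2, 0, 0]
Event 3: LOCAL 3: VV[3][3]++ -> VV[3]=[0, 0, 0, 1]
Event 4: SEND 0->2: VV[0][0]++ -> VV[0]=[2, 2, 0, 0], msg_vec=[2, 2, 0, 0]; VV[2]=max(VV[2],msg_vec) then VV[2][2]++ -> VV[2]=[2, 2, 1, 0]
Event 5: LOCAL 2: VV[2][2]++ -> VV[2]=[2, 2, 2, 0]
Event 6: LOCAL 0: VV[0][0]++ -> VV[0]=[3, 2, 0, 0]
Event 7: LOCAL 0: VV[0][0]++ -> VV[0]=[4, 2, 0, 0]
Event 8: SEND 2->3: VV[2][2]++ -> VV[2]=[2, 2, 3, 0], msg_vec=[2, 2, 3, 0]; VV[3]=max(VV[3],msg_vec) then VV[3][3]++ -> VV[3]=[2, 2, 3, 2]
Event 9: SEND 3->1: VV[3][3]++ -> VV[3]=[2, 2, 3, 3], msg_vec=[2, 2, 3, 3]; VV[1]=max(VV[1],msg_vec) then VV[1][1]++ -> VV[1]=[2, 3, 3, 3]
Event 10: SEND 3->0: VV[3][3]++ -> VV[3]=[2, 2, 3, 4], msg_vec=[2, 2, 3, 4]; VV[0]=max(VV[0],msg_vec) then VV[0][0]++ -> VV[0]=[5, 2, 3, 4]
Event 3 stamp: [0, 0, 0, 1]
Event 8 stamp: [2, 2, 3, 0]
[0, 0, 0, 1] <= [2, 2, 3, 0]? False
[2, 2, 3, 0] <= [0, 0, 0, 1]? False
Relation: concurrent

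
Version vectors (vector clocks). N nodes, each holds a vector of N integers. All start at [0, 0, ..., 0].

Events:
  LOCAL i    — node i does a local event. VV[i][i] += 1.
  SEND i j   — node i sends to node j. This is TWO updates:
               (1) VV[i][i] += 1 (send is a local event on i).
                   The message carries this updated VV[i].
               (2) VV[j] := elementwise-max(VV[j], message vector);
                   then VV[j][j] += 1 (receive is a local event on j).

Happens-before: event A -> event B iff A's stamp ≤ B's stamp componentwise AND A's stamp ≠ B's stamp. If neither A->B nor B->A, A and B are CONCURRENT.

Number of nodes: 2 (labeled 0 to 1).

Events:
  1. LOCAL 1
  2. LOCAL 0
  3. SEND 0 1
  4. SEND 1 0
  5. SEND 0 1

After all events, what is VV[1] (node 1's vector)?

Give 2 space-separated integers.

Answer: 4 4

Derivation:
Initial: VV[0]=[0, 0]
Initial: VV[1]=[0, 0]
Event 1: LOCAL 1: VV[1][1]++ -> VV[1]=[0, 1]
Event 2: LOCAL 0: VV[0][0]++ -> VV[0]=[1, 0]
Event 3: SEND 0->1: VV[0][0]++ -> VV[0]=[2, 0], msg_vec=[2, 0]; VV[1]=max(VV[1],msg_vec) then VV[1][1]++ -> VV[1]=[2, 2]
Event 4: SEND 1->0: VV[1][1]++ -> VV[1]=[2, 3], msg_vec=[2, 3]; VV[0]=max(VV[0],msg_vec) then VV[0][0]++ -> VV[0]=[3, 3]
Event 5: SEND 0->1: VV[0][0]++ -> VV[0]=[4, 3], msg_vec=[4, 3]; VV[1]=max(VV[1],msg_vec) then VV[1][1]++ -> VV[1]=[4, 4]
Final vectors: VV[0]=[4, 3]; VV[1]=[4, 4]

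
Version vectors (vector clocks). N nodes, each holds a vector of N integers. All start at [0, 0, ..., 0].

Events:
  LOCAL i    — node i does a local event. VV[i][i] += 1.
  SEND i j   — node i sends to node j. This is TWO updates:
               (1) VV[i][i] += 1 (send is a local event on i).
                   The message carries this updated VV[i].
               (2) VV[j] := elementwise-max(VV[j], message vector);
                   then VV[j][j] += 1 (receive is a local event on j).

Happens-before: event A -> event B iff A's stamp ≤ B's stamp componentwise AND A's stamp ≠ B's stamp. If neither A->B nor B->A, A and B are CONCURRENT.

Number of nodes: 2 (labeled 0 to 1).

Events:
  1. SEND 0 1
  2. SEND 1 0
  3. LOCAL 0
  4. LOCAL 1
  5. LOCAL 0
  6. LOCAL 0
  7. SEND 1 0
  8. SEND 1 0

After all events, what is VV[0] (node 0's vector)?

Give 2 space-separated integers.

Answer: 7 5

Derivation:
Initial: VV[0]=[0, 0]
Initial: VV[1]=[0, 0]
Event 1: SEND 0->1: VV[0][0]++ -> VV[0]=[1, 0], msg_vec=[1, 0]; VV[1]=max(VV[1],msg_vec) then VV[1][1]++ -> VV[1]=[1, 1]
Event 2: SEND 1->0: VV[1][1]++ -> VV[1]=[1, 2], msg_vec=[1, 2]; VV[0]=max(VV[0],msg_vec) then VV[0][0]++ -> VV[0]=[2, 2]
Event 3: LOCAL 0: VV[0][0]++ -> VV[0]=[3, 2]
Event 4: LOCAL 1: VV[1][1]++ -> VV[1]=[1, 3]
Event 5: LOCAL 0: VV[0][0]++ -> VV[0]=[4, 2]
Event 6: LOCAL 0: VV[0][0]++ -> VV[0]=[5, 2]
Event 7: SEND 1->0: VV[1][1]++ -> VV[1]=[1, 4], msg_vec=[1, 4]; VV[0]=max(VV[0],msg_vec) then VV[0][0]++ -> VV[0]=[6, 4]
Event 8: SEND 1->0: VV[1][1]++ -> VV[1]=[1, 5], msg_vec=[1, 5]; VV[0]=max(VV[0],msg_vec) then VV[0][0]++ -> VV[0]=[7, 5]
Final vectors: VV[0]=[7, 5]; VV[1]=[1, 5]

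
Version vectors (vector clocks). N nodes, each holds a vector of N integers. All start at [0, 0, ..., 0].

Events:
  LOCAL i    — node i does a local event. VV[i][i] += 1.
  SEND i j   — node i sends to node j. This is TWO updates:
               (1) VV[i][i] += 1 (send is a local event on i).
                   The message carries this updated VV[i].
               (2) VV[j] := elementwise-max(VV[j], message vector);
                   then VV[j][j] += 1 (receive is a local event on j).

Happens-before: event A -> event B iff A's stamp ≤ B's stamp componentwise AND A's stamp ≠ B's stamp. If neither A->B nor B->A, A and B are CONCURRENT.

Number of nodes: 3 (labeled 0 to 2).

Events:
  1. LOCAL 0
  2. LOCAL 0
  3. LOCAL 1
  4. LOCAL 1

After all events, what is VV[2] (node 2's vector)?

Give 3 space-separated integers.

Initial: VV[0]=[0, 0, 0]
Initial: VV[1]=[0, 0, 0]
Initial: VV[2]=[0, 0, 0]
Event 1: LOCAL 0: VV[0][0]++ -> VV[0]=[1, 0, 0]
Event 2: LOCAL 0: VV[0][0]++ -> VV[0]=[2, 0, 0]
Event 3: LOCAL 1: VV[1][1]++ -> VV[1]=[0, 1, 0]
Event 4: LOCAL 1: VV[1][1]++ -> VV[1]=[0, 2, 0]
Final vectors: VV[0]=[2, 0, 0]; VV[1]=[0, 2, 0]; VV[2]=[0, 0, 0]

Answer: 0 0 0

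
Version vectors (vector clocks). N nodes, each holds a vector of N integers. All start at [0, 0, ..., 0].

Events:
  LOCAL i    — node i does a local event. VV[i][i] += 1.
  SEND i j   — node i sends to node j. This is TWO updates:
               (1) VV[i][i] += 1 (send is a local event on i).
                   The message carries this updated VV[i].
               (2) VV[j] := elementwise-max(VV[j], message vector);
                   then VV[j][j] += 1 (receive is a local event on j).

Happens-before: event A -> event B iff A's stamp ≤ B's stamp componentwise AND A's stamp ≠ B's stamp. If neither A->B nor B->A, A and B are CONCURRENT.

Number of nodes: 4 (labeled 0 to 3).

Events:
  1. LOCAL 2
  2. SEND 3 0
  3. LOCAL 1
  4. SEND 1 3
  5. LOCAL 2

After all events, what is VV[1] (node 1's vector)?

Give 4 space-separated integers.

Initial: VV[0]=[0, 0, 0, 0]
Initial: VV[1]=[0, 0, 0, 0]
Initial: VV[2]=[0, 0, 0, 0]
Initial: VV[3]=[0, 0, 0, 0]
Event 1: LOCAL 2: VV[2][2]++ -> VV[2]=[0, 0, 1, 0]
Event 2: SEND 3->0: VV[3][3]++ -> VV[3]=[0, 0, 0, 1], msg_vec=[0, 0, 0, 1]; VV[0]=max(VV[0],msg_vec) then VV[0][0]++ -> VV[0]=[1, 0, 0, 1]
Event 3: LOCAL 1: VV[1][1]++ -> VV[1]=[0, 1, 0, 0]
Event 4: SEND 1->3: VV[1][1]++ -> VV[1]=[0, 2, 0, 0], msg_vec=[0, 2, 0, 0]; VV[3]=max(VV[3],msg_vec) then VV[3][3]++ -> VV[3]=[0, 2, 0, 2]
Event 5: LOCAL 2: VV[2][2]++ -> VV[2]=[0, 0, 2, 0]
Final vectors: VV[0]=[1, 0, 0, 1]; VV[1]=[0, 2, 0, 0]; VV[2]=[0, 0, 2, 0]; VV[3]=[0, 2, 0, 2]

Answer: 0 2 0 0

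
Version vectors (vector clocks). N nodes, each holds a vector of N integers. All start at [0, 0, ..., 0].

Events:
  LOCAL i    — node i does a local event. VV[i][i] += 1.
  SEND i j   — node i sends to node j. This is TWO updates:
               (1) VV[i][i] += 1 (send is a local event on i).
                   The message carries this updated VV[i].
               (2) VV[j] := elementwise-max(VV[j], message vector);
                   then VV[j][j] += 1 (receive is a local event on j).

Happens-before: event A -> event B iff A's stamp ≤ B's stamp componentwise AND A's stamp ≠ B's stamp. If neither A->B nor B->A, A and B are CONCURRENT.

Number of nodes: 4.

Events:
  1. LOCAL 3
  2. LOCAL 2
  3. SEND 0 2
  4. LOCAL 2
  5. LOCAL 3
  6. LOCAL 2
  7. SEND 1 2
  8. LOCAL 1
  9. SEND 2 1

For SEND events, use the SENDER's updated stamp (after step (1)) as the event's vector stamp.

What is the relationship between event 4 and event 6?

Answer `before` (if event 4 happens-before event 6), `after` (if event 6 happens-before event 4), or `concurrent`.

Initial: VV[0]=[0, 0, 0, 0]
Initial: VV[1]=[0, 0, 0, 0]
Initial: VV[2]=[0, 0, 0, 0]
Initial: VV[3]=[0, 0, 0, 0]
Event 1: LOCAL 3: VV[3][3]++ -> VV[3]=[0, 0, 0, 1]
Event 2: LOCAL 2: VV[2][2]++ -> VV[2]=[0, 0, 1, 0]
Event 3: SEND 0->2: VV[0][0]++ -> VV[0]=[1, 0, 0, 0], msg_vec=[1, 0, 0, 0]; VV[2]=max(VV[2],msg_vec) then VV[2][2]++ -> VV[2]=[1, 0, 2, 0]
Event 4: LOCAL 2: VV[2][2]++ -> VV[2]=[1, 0, 3, 0]
Event 5: LOCAL 3: VV[3][3]++ -> VV[3]=[0, 0, 0, 2]
Event 6: LOCAL 2: VV[2][2]++ -> VV[2]=[1, 0, 4, 0]
Event 7: SEND 1->2: VV[1][1]++ -> VV[1]=[0, 1, 0, 0], msg_vec=[0, 1, 0, 0]; VV[2]=max(VV[2],msg_vec) then VV[2][2]++ -> VV[2]=[1, 1, 5, 0]
Event 8: LOCAL 1: VV[1][1]++ -> VV[1]=[0, 2, 0, 0]
Event 9: SEND 2->1: VV[2][2]++ -> VV[2]=[1, 1, 6, 0], msg_vec=[1, 1, 6, 0]; VV[1]=max(VV[1],msg_vec) then VV[1][1]++ -> VV[1]=[1, 3, 6, 0]
Event 4 stamp: [1, 0, 3, 0]
Event 6 stamp: [1, 0, 4, 0]
[1, 0, 3, 0] <= [1, 0, 4, 0]? True
[1, 0, 4, 0] <= [1, 0, 3, 0]? False
Relation: before

Answer: before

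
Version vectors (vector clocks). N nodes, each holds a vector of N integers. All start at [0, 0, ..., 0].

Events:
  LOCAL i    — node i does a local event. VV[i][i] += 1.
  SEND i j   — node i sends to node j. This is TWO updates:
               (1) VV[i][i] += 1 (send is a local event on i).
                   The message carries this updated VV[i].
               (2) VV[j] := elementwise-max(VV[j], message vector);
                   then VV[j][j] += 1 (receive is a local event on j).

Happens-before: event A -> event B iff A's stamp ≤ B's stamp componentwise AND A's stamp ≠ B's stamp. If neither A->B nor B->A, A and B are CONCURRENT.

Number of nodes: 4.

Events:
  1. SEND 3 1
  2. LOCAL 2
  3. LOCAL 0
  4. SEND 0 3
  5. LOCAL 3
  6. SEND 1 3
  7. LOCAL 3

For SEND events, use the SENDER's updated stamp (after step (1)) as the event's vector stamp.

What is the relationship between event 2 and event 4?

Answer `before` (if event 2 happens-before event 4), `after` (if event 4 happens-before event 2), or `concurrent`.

Initial: VV[0]=[0, 0, 0, 0]
Initial: VV[1]=[0, 0, 0, 0]
Initial: VV[2]=[0, 0, 0, 0]
Initial: VV[3]=[0, 0, 0, 0]
Event 1: SEND 3->1: VV[3][3]++ -> VV[3]=[0, 0, 0, 1], msg_vec=[0, 0, 0, 1]; VV[1]=max(VV[1],msg_vec) then VV[1][1]++ -> VV[1]=[0, 1, 0, 1]
Event 2: LOCAL 2: VV[2][2]++ -> VV[2]=[0, 0, 1, 0]
Event 3: LOCAL 0: VV[0][0]++ -> VV[0]=[1, 0, 0, 0]
Event 4: SEND 0->3: VV[0][0]++ -> VV[0]=[2, 0, 0, 0], msg_vec=[2, 0, 0, 0]; VV[3]=max(VV[3],msg_vec) then VV[3][3]++ -> VV[3]=[2, 0, 0, 2]
Event 5: LOCAL 3: VV[3][3]++ -> VV[3]=[2, 0, 0, 3]
Event 6: SEND 1->3: VV[1][1]++ -> VV[1]=[0, 2, 0, 1], msg_vec=[0, 2, 0, 1]; VV[3]=max(VV[3],msg_vec) then VV[3][3]++ -> VV[3]=[2, 2, 0, 4]
Event 7: LOCAL 3: VV[3][3]++ -> VV[3]=[2, 2, 0, 5]
Event 2 stamp: [0, 0, 1, 0]
Event 4 stamp: [2, 0, 0, 0]
[0, 0, 1, 0] <= [2, 0, 0, 0]? False
[2, 0, 0, 0] <= [0, 0, 1, 0]? False
Relation: concurrent

Answer: concurrent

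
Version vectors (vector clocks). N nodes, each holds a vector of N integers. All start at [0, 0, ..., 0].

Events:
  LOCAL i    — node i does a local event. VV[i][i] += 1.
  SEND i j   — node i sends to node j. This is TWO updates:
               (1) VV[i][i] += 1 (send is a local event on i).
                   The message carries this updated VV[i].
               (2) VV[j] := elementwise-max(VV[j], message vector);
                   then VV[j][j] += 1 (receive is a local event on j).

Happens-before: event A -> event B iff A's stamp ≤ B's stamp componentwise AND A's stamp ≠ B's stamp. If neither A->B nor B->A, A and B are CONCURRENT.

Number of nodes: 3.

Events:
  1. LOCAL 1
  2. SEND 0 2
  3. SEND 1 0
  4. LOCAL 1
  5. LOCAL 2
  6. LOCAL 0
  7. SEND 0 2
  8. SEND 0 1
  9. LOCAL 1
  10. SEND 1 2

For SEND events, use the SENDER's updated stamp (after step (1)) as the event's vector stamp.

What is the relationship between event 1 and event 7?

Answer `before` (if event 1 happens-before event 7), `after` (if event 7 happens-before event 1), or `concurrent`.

Answer: before

Derivation:
Initial: VV[0]=[0, 0, 0]
Initial: VV[1]=[0, 0, 0]
Initial: VV[2]=[0, 0, 0]
Event 1: LOCAL 1: VV[1][1]++ -> VV[1]=[0, 1, 0]
Event 2: SEND 0->2: VV[0][0]++ -> VV[0]=[1, 0, 0], msg_vec=[1, 0, 0]; VV[2]=max(VV[2],msg_vec) then VV[2][2]++ -> VV[2]=[1, 0, 1]
Event 3: SEND 1->0: VV[1][1]++ -> VV[1]=[0, 2, 0], msg_vec=[0, 2, 0]; VV[0]=max(VV[0],msg_vec) then VV[0][0]++ -> VV[0]=[2, 2, 0]
Event 4: LOCAL 1: VV[1][1]++ -> VV[1]=[0, 3, 0]
Event 5: LOCAL 2: VV[2][2]++ -> VV[2]=[1, 0, 2]
Event 6: LOCAL 0: VV[0][0]++ -> VV[0]=[3, 2, 0]
Event 7: SEND 0->2: VV[0][0]++ -> VV[0]=[4, 2, 0], msg_vec=[4, 2, 0]; VV[2]=max(VV[2],msg_vec) then VV[2][2]++ -> VV[2]=[4, 2, 3]
Event 8: SEND 0->1: VV[0][0]++ -> VV[0]=[5, 2, 0], msg_vec=[5, 2, 0]; VV[1]=max(VV[1],msg_vec) then VV[1][1]++ -> VV[1]=[5, 4, 0]
Event 9: LOCAL 1: VV[1][1]++ -> VV[1]=[5, 5, 0]
Event 10: SEND 1->2: VV[1][1]++ -> VV[1]=[5, 6, 0], msg_vec=[5, 6, 0]; VV[2]=max(VV[2],msg_vec) then VV[2][2]++ -> VV[2]=[5, 6, 4]
Event 1 stamp: [0, 1, 0]
Event 7 stamp: [4, 2, 0]
[0, 1, 0] <= [4, 2, 0]? True
[4, 2, 0] <= [0, 1, 0]? False
Relation: before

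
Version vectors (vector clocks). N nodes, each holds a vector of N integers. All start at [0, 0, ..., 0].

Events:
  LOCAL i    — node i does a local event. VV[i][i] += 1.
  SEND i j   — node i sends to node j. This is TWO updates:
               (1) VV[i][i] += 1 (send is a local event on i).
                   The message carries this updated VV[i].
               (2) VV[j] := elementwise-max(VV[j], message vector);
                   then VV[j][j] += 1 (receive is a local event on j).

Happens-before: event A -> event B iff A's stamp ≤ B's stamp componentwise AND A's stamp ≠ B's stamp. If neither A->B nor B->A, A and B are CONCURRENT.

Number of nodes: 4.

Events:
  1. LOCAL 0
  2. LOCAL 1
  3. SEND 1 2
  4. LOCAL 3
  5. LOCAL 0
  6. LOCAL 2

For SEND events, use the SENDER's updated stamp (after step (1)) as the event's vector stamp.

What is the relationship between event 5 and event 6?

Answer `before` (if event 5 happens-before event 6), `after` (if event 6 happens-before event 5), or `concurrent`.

Initial: VV[0]=[0, 0, 0, 0]
Initial: VV[1]=[0, 0, 0, 0]
Initial: VV[2]=[0, 0, 0, 0]
Initial: VV[3]=[0, 0, 0, 0]
Event 1: LOCAL 0: VV[0][0]++ -> VV[0]=[1, 0, 0, 0]
Event 2: LOCAL 1: VV[1][1]++ -> VV[1]=[0, 1, 0, 0]
Event 3: SEND 1->2: VV[1][1]++ -> VV[1]=[0, 2, 0, 0], msg_vec=[0, 2, 0, 0]; VV[2]=max(VV[2],msg_vec) then VV[2][2]++ -> VV[2]=[0, 2, 1, 0]
Event 4: LOCAL 3: VV[3][3]++ -> VV[3]=[0, 0, 0, 1]
Event 5: LOCAL 0: VV[0][0]++ -> VV[0]=[2, 0, 0, 0]
Event 6: LOCAL 2: VV[2][2]++ -> VV[2]=[0, 2, 2, 0]
Event 5 stamp: [2, 0, 0, 0]
Event 6 stamp: [0, 2, 2, 0]
[2, 0, 0, 0] <= [0, 2, 2, 0]? False
[0, 2, 2, 0] <= [2, 0, 0, 0]? False
Relation: concurrent

Answer: concurrent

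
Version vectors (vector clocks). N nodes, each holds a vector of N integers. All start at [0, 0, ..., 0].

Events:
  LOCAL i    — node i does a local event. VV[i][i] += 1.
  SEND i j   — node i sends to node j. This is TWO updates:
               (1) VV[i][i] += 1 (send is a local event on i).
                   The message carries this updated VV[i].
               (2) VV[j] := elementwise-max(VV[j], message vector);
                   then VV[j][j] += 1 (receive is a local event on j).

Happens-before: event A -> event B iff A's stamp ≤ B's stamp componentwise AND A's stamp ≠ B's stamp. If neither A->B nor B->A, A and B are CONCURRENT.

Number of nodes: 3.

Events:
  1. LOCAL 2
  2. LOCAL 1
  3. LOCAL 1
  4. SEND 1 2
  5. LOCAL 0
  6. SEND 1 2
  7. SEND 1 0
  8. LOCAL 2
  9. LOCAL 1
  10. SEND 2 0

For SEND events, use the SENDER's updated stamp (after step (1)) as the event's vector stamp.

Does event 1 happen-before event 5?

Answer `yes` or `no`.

Initial: VV[0]=[0, 0, 0]
Initial: VV[1]=[0, 0, 0]
Initial: VV[2]=[0, 0, 0]
Event 1: LOCAL 2: VV[2][2]++ -> VV[2]=[0, 0, 1]
Event 2: LOCAL 1: VV[1][1]++ -> VV[1]=[0, 1, 0]
Event 3: LOCAL 1: VV[1][1]++ -> VV[1]=[0, 2, 0]
Event 4: SEND 1->2: VV[1][1]++ -> VV[1]=[0, 3, 0], msg_vec=[0, 3, 0]; VV[2]=max(VV[2],msg_vec) then VV[2][2]++ -> VV[2]=[0, 3, 2]
Event 5: LOCAL 0: VV[0][0]++ -> VV[0]=[1, 0, 0]
Event 6: SEND 1->2: VV[1][1]++ -> VV[1]=[0, 4, 0], msg_vec=[0, 4, 0]; VV[2]=max(VV[2],msg_vec) then VV[2][2]++ -> VV[2]=[0, 4, 3]
Event 7: SEND 1->0: VV[1][1]++ -> VV[1]=[0, 5, 0], msg_vec=[0, 5, 0]; VV[0]=max(VV[0],msg_vec) then VV[0][0]++ -> VV[0]=[2, 5, 0]
Event 8: LOCAL 2: VV[2][2]++ -> VV[2]=[0, 4, 4]
Event 9: LOCAL 1: VV[1][1]++ -> VV[1]=[0, 6, 0]
Event 10: SEND 2->0: VV[2][2]++ -> VV[2]=[0, 4, 5], msg_vec=[0, 4, 5]; VV[0]=max(VV[0],msg_vec) then VV[0][0]++ -> VV[0]=[3, 5, 5]
Event 1 stamp: [0, 0, 1]
Event 5 stamp: [1, 0, 0]
[0, 0, 1] <= [1, 0, 0]? False. Equal? False. Happens-before: False

Answer: no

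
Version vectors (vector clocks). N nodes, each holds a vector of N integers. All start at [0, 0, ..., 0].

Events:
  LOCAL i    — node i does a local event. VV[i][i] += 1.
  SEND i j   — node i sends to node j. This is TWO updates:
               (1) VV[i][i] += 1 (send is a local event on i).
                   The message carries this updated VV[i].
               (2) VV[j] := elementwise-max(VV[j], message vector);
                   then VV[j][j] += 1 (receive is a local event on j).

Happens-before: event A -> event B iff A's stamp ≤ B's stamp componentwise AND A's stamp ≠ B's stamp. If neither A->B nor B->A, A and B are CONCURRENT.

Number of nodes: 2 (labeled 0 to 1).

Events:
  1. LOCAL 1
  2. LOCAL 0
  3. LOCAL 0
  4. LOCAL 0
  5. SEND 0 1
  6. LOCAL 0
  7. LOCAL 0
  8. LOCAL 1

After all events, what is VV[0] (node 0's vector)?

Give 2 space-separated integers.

Initial: VV[0]=[0, 0]
Initial: VV[1]=[0, 0]
Event 1: LOCAL 1: VV[1][1]++ -> VV[1]=[0, 1]
Event 2: LOCAL 0: VV[0][0]++ -> VV[0]=[1, 0]
Event 3: LOCAL 0: VV[0][0]++ -> VV[0]=[2, 0]
Event 4: LOCAL 0: VV[0][0]++ -> VV[0]=[3, 0]
Event 5: SEND 0->1: VV[0][0]++ -> VV[0]=[4, 0], msg_vec=[4, 0]; VV[1]=max(VV[1],msg_vec) then VV[1][1]++ -> VV[1]=[4, 2]
Event 6: LOCAL 0: VV[0][0]++ -> VV[0]=[5, 0]
Event 7: LOCAL 0: VV[0][0]++ -> VV[0]=[6, 0]
Event 8: LOCAL 1: VV[1][1]++ -> VV[1]=[4, 3]
Final vectors: VV[0]=[6, 0]; VV[1]=[4, 3]

Answer: 6 0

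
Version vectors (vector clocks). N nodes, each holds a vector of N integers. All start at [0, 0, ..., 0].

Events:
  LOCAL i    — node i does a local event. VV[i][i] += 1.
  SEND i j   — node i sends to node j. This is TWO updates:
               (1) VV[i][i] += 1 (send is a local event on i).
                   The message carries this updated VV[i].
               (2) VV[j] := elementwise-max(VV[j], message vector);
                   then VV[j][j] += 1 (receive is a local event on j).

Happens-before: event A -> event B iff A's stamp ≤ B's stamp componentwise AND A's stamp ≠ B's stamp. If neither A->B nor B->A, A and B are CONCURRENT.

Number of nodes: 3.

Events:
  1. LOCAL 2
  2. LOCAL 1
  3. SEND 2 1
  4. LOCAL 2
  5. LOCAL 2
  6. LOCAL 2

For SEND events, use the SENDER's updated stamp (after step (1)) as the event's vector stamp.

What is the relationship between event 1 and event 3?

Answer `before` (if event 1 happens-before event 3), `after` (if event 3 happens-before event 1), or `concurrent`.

Answer: before

Derivation:
Initial: VV[0]=[0, 0, 0]
Initial: VV[1]=[0, 0, 0]
Initial: VV[2]=[0, 0, 0]
Event 1: LOCAL 2: VV[2][2]++ -> VV[2]=[0, 0, 1]
Event 2: LOCAL 1: VV[1][1]++ -> VV[1]=[0, 1, 0]
Event 3: SEND 2->1: VV[2][2]++ -> VV[2]=[0, 0, 2], msg_vec=[0, 0, 2]; VV[1]=max(VV[1],msg_vec) then VV[1][1]++ -> VV[1]=[0, 2, 2]
Event 4: LOCAL 2: VV[2][2]++ -> VV[2]=[0, 0, 3]
Event 5: LOCAL 2: VV[2][2]++ -> VV[2]=[0, 0, 4]
Event 6: LOCAL 2: VV[2][2]++ -> VV[2]=[0, 0, 5]
Event 1 stamp: [0, 0, 1]
Event 3 stamp: [0, 0, 2]
[0, 0, 1] <= [0, 0, 2]? True
[0, 0, 2] <= [0, 0, 1]? False
Relation: before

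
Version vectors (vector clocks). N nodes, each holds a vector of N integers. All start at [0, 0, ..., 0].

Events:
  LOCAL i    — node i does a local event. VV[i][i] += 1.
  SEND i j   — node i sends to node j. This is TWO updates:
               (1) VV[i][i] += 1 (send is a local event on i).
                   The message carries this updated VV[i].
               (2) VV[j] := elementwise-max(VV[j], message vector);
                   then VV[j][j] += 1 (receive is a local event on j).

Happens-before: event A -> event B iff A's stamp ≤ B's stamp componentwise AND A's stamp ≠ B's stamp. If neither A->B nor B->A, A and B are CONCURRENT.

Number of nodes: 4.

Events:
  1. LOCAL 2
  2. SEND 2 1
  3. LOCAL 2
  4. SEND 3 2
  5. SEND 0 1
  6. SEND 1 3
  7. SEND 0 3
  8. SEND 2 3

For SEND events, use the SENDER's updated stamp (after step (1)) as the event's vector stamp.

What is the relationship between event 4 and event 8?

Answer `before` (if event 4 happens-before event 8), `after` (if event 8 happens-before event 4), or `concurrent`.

Initial: VV[0]=[0, 0, 0, 0]
Initial: VV[1]=[0, 0, 0, 0]
Initial: VV[2]=[0, 0, 0, 0]
Initial: VV[3]=[0, 0, 0, 0]
Event 1: LOCAL 2: VV[2][2]++ -> VV[2]=[0, 0, 1, 0]
Event 2: SEND 2->1: VV[2][2]++ -> VV[2]=[0, 0, 2, 0], msg_vec=[0, 0, 2, 0]; VV[1]=max(VV[1],msg_vec) then VV[1][1]++ -> VV[1]=[0, 1, 2, 0]
Event 3: LOCAL 2: VV[2][2]++ -> VV[2]=[0, 0, 3, 0]
Event 4: SEND 3->2: VV[3][3]++ -> VV[3]=[0, 0, 0, 1], msg_vec=[0, 0, 0, 1]; VV[2]=max(VV[2],msg_vec) then VV[2][2]++ -> VV[2]=[0, 0, 4, 1]
Event 5: SEND 0->1: VV[0][0]++ -> VV[0]=[1, 0, 0, 0], msg_vec=[1, 0, 0, 0]; VV[1]=max(VV[1],msg_vec) then VV[1][1]++ -> VV[1]=[1, 2, 2, 0]
Event 6: SEND 1->3: VV[1][1]++ -> VV[1]=[1, 3, 2, 0], msg_vec=[1, 3, 2, 0]; VV[3]=max(VV[3],msg_vec) then VV[3][3]++ -> VV[3]=[1, 3, 2, 2]
Event 7: SEND 0->3: VV[0][0]++ -> VV[0]=[2, 0, 0, 0], msg_vec=[2, 0, 0, 0]; VV[3]=max(VV[3],msg_vec) then VV[3][3]++ -> VV[3]=[2, 3, 2, 3]
Event 8: SEND 2->3: VV[2][2]++ -> VV[2]=[0, 0, 5, 1], msg_vec=[0, 0, 5, 1]; VV[3]=max(VV[3],msg_vec) then VV[3][3]++ -> VV[3]=[2, 3, 5, 4]
Event 4 stamp: [0, 0, 0, 1]
Event 8 stamp: [0, 0, 5, 1]
[0, 0, 0, 1] <= [0, 0, 5, 1]? True
[0, 0, 5, 1] <= [0, 0, 0, 1]? False
Relation: before

Answer: before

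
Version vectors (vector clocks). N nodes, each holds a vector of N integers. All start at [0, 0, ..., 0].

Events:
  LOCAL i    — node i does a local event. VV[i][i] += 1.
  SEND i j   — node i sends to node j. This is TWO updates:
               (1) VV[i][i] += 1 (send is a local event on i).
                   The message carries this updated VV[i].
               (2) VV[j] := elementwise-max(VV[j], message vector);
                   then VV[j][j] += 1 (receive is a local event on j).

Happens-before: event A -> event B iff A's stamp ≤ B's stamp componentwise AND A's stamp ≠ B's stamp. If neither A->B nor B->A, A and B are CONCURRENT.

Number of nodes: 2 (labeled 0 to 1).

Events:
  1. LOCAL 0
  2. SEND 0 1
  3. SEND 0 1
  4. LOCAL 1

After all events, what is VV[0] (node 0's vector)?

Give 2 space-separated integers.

Initial: VV[0]=[0, 0]
Initial: VV[1]=[0, 0]
Event 1: LOCAL 0: VV[0][0]++ -> VV[0]=[1, 0]
Event 2: SEND 0->1: VV[0][0]++ -> VV[0]=[2, 0], msg_vec=[2, 0]; VV[1]=max(VV[1],msg_vec) then VV[1][1]++ -> VV[1]=[2, 1]
Event 3: SEND 0->1: VV[0][0]++ -> VV[0]=[3, 0], msg_vec=[3, 0]; VV[1]=max(VV[1],msg_vec) then VV[1][1]++ -> VV[1]=[3, 2]
Event 4: LOCAL 1: VV[1][1]++ -> VV[1]=[3, 3]
Final vectors: VV[0]=[3, 0]; VV[1]=[3, 3]

Answer: 3 0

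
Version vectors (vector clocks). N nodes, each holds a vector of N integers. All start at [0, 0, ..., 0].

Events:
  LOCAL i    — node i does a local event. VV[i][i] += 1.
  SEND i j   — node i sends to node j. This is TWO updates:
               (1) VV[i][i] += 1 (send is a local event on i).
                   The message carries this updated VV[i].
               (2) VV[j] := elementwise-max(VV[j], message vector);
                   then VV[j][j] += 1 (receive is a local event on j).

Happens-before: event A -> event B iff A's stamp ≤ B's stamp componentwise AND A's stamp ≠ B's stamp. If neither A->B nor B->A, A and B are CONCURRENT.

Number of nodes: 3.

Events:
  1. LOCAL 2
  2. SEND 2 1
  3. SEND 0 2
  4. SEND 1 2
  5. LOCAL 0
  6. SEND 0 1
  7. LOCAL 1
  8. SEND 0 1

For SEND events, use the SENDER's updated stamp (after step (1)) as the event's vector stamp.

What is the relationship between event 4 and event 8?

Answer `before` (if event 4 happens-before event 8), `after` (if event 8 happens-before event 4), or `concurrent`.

Initial: VV[0]=[0, 0, 0]
Initial: VV[1]=[0, 0, 0]
Initial: VV[2]=[0, 0, 0]
Event 1: LOCAL 2: VV[2][2]++ -> VV[2]=[0, 0, 1]
Event 2: SEND 2->1: VV[2][2]++ -> VV[2]=[0, 0, 2], msg_vec=[0, 0, 2]; VV[1]=max(VV[1],msg_vec) then VV[1][1]++ -> VV[1]=[0, 1, 2]
Event 3: SEND 0->2: VV[0][0]++ -> VV[0]=[1, 0, 0], msg_vec=[1, 0, 0]; VV[2]=max(VV[2],msg_vec) then VV[2][2]++ -> VV[2]=[1, 0, 3]
Event 4: SEND 1->2: VV[1][1]++ -> VV[1]=[0, 2, 2], msg_vec=[0, 2, 2]; VV[2]=max(VV[2],msg_vec) then VV[2][2]++ -> VV[2]=[1, 2, 4]
Event 5: LOCAL 0: VV[0][0]++ -> VV[0]=[2, 0, 0]
Event 6: SEND 0->1: VV[0][0]++ -> VV[0]=[3, 0, 0], msg_vec=[3, 0, 0]; VV[1]=max(VV[1],msg_vec) then VV[1][1]++ -> VV[1]=[3, 3, 2]
Event 7: LOCAL 1: VV[1][1]++ -> VV[1]=[3, 4, 2]
Event 8: SEND 0->1: VV[0][0]++ -> VV[0]=[4, 0, 0], msg_vec=[4, 0, 0]; VV[1]=max(VV[1],msg_vec) then VV[1][1]++ -> VV[1]=[4, 5, 2]
Event 4 stamp: [0, 2, 2]
Event 8 stamp: [4, 0, 0]
[0, 2, 2] <= [4, 0, 0]? False
[4, 0, 0] <= [0, 2, 2]? False
Relation: concurrent

Answer: concurrent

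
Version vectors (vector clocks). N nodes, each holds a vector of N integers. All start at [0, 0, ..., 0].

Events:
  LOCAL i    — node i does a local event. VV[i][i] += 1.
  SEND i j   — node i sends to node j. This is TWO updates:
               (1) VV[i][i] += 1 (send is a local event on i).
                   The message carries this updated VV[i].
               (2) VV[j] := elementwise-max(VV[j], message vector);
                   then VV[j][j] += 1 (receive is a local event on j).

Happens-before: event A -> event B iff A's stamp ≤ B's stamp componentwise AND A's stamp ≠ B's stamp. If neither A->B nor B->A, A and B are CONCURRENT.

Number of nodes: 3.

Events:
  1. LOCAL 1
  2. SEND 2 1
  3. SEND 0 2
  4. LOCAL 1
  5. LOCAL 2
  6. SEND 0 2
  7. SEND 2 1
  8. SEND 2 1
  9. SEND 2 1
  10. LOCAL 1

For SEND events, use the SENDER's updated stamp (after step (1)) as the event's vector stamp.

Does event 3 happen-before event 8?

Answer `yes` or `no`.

Answer: yes

Derivation:
Initial: VV[0]=[0, 0, 0]
Initial: VV[1]=[0, 0, 0]
Initial: VV[2]=[0, 0, 0]
Event 1: LOCAL 1: VV[1][1]++ -> VV[1]=[0, 1, 0]
Event 2: SEND 2->1: VV[2][2]++ -> VV[2]=[0, 0, 1], msg_vec=[0, 0, 1]; VV[1]=max(VV[1],msg_vec) then VV[1][1]++ -> VV[1]=[0, 2, 1]
Event 3: SEND 0->2: VV[0][0]++ -> VV[0]=[1, 0, 0], msg_vec=[1, 0, 0]; VV[2]=max(VV[2],msg_vec) then VV[2][2]++ -> VV[2]=[1, 0, 2]
Event 4: LOCAL 1: VV[1][1]++ -> VV[1]=[0, 3, 1]
Event 5: LOCAL 2: VV[2][2]++ -> VV[2]=[1, 0, 3]
Event 6: SEND 0->2: VV[0][0]++ -> VV[0]=[2, 0, 0], msg_vec=[2, 0, 0]; VV[2]=max(VV[2],msg_vec) then VV[2][2]++ -> VV[2]=[2, 0, 4]
Event 7: SEND 2->1: VV[2][2]++ -> VV[2]=[2, 0, 5], msg_vec=[2, 0, 5]; VV[1]=max(VV[1],msg_vec) then VV[1][1]++ -> VV[1]=[2, 4, 5]
Event 8: SEND 2->1: VV[2][2]++ -> VV[2]=[2, 0, 6], msg_vec=[2, 0, 6]; VV[1]=max(VV[1],msg_vec) then VV[1][1]++ -> VV[1]=[2, 5, 6]
Event 9: SEND 2->1: VV[2][2]++ -> VV[2]=[2, 0, 7], msg_vec=[2, 0, 7]; VV[1]=max(VV[1],msg_vec) then VV[1][1]++ -> VV[1]=[2, 6, 7]
Event 10: LOCAL 1: VV[1][1]++ -> VV[1]=[2, 7, 7]
Event 3 stamp: [1, 0, 0]
Event 8 stamp: [2, 0, 6]
[1, 0, 0] <= [2, 0, 6]? True. Equal? False. Happens-before: True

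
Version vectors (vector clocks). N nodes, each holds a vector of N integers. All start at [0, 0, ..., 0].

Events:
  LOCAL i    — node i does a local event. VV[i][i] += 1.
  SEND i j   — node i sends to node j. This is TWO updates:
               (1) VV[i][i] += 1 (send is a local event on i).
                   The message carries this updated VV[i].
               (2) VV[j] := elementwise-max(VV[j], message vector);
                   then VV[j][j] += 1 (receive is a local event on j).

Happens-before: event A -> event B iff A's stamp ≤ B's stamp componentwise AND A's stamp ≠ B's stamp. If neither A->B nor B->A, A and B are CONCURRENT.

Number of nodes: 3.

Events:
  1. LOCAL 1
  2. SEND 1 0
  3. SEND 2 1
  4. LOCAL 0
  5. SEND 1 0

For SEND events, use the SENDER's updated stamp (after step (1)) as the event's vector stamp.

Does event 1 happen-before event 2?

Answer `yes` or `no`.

Initial: VV[0]=[0, 0, 0]
Initial: VV[1]=[0, 0, 0]
Initial: VV[2]=[0, 0, 0]
Event 1: LOCAL 1: VV[1][1]++ -> VV[1]=[0, 1, 0]
Event 2: SEND 1->0: VV[1][1]++ -> VV[1]=[0, 2, 0], msg_vec=[0, 2, 0]; VV[0]=max(VV[0],msg_vec) then VV[0][0]++ -> VV[0]=[1, 2, 0]
Event 3: SEND 2->1: VV[2][2]++ -> VV[2]=[0, 0, 1], msg_vec=[0, 0, 1]; VV[1]=max(VV[1],msg_vec) then VV[1][1]++ -> VV[1]=[0, 3, 1]
Event 4: LOCAL 0: VV[0][0]++ -> VV[0]=[2, 2, 0]
Event 5: SEND 1->0: VV[1][1]++ -> VV[1]=[0, 4, 1], msg_vec=[0, 4, 1]; VV[0]=max(VV[0],msg_vec) then VV[0][0]++ -> VV[0]=[3, 4, 1]
Event 1 stamp: [0, 1, 0]
Event 2 stamp: [0, 2, 0]
[0, 1, 0] <= [0, 2, 0]? True. Equal? False. Happens-before: True

Answer: yes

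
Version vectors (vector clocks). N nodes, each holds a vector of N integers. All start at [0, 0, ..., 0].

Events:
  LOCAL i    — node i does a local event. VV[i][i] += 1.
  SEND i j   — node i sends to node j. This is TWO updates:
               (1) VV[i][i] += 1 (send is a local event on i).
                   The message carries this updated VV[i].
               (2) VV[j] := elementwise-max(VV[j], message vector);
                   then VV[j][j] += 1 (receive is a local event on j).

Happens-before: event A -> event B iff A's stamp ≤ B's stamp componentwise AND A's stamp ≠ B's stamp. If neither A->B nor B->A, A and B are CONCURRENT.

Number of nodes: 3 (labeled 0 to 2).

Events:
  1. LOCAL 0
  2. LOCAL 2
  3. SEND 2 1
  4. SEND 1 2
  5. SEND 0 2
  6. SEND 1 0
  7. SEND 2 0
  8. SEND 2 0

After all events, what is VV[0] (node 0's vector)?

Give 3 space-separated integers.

Initial: VV[0]=[0, 0, 0]
Initial: VV[1]=[0, 0, 0]
Initial: VV[2]=[0, 0, 0]
Event 1: LOCAL 0: VV[0][0]++ -> VV[0]=[1, 0, 0]
Event 2: LOCAL 2: VV[2][2]++ -> VV[2]=[0, 0, 1]
Event 3: SEND 2->1: VV[2][2]++ -> VV[2]=[0, 0, 2], msg_vec=[0, 0, 2]; VV[1]=max(VV[1],msg_vec) then VV[1][1]++ -> VV[1]=[0, 1, 2]
Event 4: SEND 1->2: VV[1][1]++ -> VV[1]=[0, 2, 2], msg_vec=[0, 2, 2]; VV[2]=max(VV[2],msg_vec) then VV[2][2]++ -> VV[2]=[0, 2, 3]
Event 5: SEND 0->2: VV[0][0]++ -> VV[0]=[2, 0, 0], msg_vec=[2, 0, 0]; VV[2]=max(VV[2],msg_vec) then VV[2][2]++ -> VV[2]=[2, 2, 4]
Event 6: SEND 1->0: VV[1][1]++ -> VV[1]=[0, 3, 2], msg_vec=[0, 3, 2]; VV[0]=max(VV[0],msg_vec) then VV[0][0]++ -> VV[0]=[3, 3, 2]
Event 7: SEND 2->0: VV[2][2]++ -> VV[2]=[2, 2, 5], msg_vec=[2, 2, 5]; VV[0]=max(VV[0],msg_vec) then VV[0][0]++ -> VV[0]=[4, 3, 5]
Event 8: SEND 2->0: VV[2][2]++ -> VV[2]=[2, 2, 6], msg_vec=[2, 2, 6]; VV[0]=max(VV[0],msg_vec) then VV[0][0]++ -> VV[0]=[5, 3, 6]
Final vectors: VV[0]=[5, 3, 6]; VV[1]=[0, 3, 2]; VV[2]=[2, 2, 6]

Answer: 5 3 6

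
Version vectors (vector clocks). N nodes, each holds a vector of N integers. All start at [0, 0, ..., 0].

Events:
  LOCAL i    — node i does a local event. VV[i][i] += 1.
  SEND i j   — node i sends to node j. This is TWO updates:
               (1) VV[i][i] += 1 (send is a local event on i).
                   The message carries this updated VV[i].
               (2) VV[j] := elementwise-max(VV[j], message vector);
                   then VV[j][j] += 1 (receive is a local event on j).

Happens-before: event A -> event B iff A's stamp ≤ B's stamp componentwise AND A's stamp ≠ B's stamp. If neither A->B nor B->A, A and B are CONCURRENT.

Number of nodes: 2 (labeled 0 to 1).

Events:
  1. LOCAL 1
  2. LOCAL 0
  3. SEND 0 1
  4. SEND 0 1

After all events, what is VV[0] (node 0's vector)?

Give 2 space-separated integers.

Initial: VV[0]=[0, 0]
Initial: VV[1]=[0, 0]
Event 1: LOCAL 1: VV[1][1]++ -> VV[1]=[0, 1]
Event 2: LOCAL 0: VV[0][0]++ -> VV[0]=[1, 0]
Event 3: SEND 0->1: VV[0][0]++ -> VV[0]=[2, 0], msg_vec=[2, 0]; VV[1]=max(VV[1],msg_vec) then VV[1][1]++ -> VV[1]=[2, 2]
Event 4: SEND 0->1: VV[0][0]++ -> VV[0]=[3, 0], msg_vec=[3, 0]; VV[1]=max(VV[1],msg_vec) then VV[1][1]++ -> VV[1]=[3, 3]
Final vectors: VV[0]=[3, 0]; VV[1]=[3, 3]

Answer: 3 0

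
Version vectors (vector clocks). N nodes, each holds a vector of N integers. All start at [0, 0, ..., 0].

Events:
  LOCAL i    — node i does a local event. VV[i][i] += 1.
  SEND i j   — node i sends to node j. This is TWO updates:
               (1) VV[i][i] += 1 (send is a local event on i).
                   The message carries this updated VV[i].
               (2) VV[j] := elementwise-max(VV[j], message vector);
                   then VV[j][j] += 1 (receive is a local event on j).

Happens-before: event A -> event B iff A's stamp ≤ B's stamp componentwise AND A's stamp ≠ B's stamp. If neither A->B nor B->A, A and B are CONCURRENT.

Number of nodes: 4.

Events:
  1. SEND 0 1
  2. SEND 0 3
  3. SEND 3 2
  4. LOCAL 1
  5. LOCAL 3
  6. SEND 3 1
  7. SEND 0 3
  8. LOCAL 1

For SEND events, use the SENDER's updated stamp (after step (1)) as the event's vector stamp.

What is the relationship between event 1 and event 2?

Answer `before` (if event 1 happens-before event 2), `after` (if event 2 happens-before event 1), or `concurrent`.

Answer: before

Derivation:
Initial: VV[0]=[0, 0, 0, 0]
Initial: VV[1]=[0, 0, 0, 0]
Initial: VV[2]=[0, 0, 0, 0]
Initial: VV[3]=[0, 0, 0, 0]
Event 1: SEND 0->1: VV[0][0]++ -> VV[0]=[1, 0, 0, 0], msg_vec=[1, 0, 0, 0]; VV[1]=max(VV[1],msg_vec) then VV[1][1]++ -> VV[1]=[1, 1, 0, 0]
Event 2: SEND 0->3: VV[0][0]++ -> VV[0]=[2, 0, 0, 0], msg_vec=[2, 0, 0, 0]; VV[3]=max(VV[3],msg_vec) then VV[3][3]++ -> VV[3]=[2, 0, 0, 1]
Event 3: SEND 3->2: VV[3][3]++ -> VV[3]=[2, 0, 0, 2], msg_vec=[2, 0, 0, 2]; VV[2]=max(VV[2],msg_vec) then VV[2][2]++ -> VV[2]=[2, 0, 1, 2]
Event 4: LOCAL 1: VV[1][1]++ -> VV[1]=[1, 2, 0, 0]
Event 5: LOCAL 3: VV[3][3]++ -> VV[3]=[2, 0, 0, 3]
Event 6: SEND 3->1: VV[3][3]++ -> VV[3]=[2, 0, 0, 4], msg_vec=[2, 0, 0, 4]; VV[1]=max(VV[1],msg_vec) then VV[1][1]++ -> VV[1]=[2, 3, 0, 4]
Event 7: SEND 0->3: VV[0][0]++ -> VV[0]=[3, 0, 0, 0], msg_vec=[3, 0, 0, 0]; VV[3]=max(VV[3],msg_vec) then VV[3][3]++ -> VV[3]=[3, 0, 0, 5]
Event 8: LOCAL 1: VV[1][1]++ -> VV[1]=[2, 4, 0, 4]
Event 1 stamp: [1, 0, 0, 0]
Event 2 stamp: [2, 0, 0, 0]
[1, 0, 0, 0] <= [2, 0, 0, 0]? True
[2, 0, 0, 0] <= [1, 0, 0, 0]? False
Relation: before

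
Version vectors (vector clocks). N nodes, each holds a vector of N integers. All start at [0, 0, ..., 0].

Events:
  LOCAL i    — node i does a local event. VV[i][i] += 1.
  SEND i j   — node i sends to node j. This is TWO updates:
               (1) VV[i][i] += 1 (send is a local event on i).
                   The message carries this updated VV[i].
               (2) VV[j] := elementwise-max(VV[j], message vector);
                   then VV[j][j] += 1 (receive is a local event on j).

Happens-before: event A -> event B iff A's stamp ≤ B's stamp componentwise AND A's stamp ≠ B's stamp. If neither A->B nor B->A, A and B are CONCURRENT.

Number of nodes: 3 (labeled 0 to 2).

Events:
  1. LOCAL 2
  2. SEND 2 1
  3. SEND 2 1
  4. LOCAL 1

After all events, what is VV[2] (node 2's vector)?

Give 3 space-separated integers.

Initial: VV[0]=[0, 0, 0]
Initial: VV[1]=[0, 0, 0]
Initial: VV[2]=[0, 0, 0]
Event 1: LOCAL 2: VV[2][2]++ -> VV[2]=[0, 0, 1]
Event 2: SEND 2->1: VV[2][2]++ -> VV[2]=[0, 0, 2], msg_vec=[0, 0, 2]; VV[1]=max(VV[1],msg_vec) then VV[1][1]++ -> VV[1]=[0, 1, 2]
Event 3: SEND 2->1: VV[2][2]++ -> VV[2]=[0, 0, 3], msg_vec=[0, 0, 3]; VV[1]=max(VV[1],msg_vec) then VV[1][1]++ -> VV[1]=[0, 2, 3]
Event 4: LOCAL 1: VV[1][1]++ -> VV[1]=[0, 3, 3]
Final vectors: VV[0]=[0, 0, 0]; VV[1]=[0, 3, 3]; VV[2]=[0, 0, 3]

Answer: 0 0 3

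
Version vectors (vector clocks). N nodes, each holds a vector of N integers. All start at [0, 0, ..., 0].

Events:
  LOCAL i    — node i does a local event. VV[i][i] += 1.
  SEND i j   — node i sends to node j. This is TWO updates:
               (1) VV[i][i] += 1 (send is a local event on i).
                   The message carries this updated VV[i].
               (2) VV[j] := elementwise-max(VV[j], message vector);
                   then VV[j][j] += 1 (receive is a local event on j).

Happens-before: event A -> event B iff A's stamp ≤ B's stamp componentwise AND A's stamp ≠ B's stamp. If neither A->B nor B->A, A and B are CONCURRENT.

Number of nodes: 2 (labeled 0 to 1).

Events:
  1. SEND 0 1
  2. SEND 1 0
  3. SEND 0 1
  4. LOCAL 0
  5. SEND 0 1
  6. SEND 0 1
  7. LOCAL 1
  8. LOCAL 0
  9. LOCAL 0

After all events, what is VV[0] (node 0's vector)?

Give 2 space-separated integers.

Answer: 8 2

Derivation:
Initial: VV[0]=[0, 0]
Initial: VV[1]=[0, 0]
Event 1: SEND 0->1: VV[0][0]++ -> VV[0]=[1, 0], msg_vec=[1, 0]; VV[1]=max(VV[1],msg_vec) then VV[1][1]++ -> VV[1]=[1, 1]
Event 2: SEND 1->0: VV[1][1]++ -> VV[1]=[1, 2], msg_vec=[1, 2]; VV[0]=max(VV[0],msg_vec) then VV[0][0]++ -> VV[0]=[2, 2]
Event 3: SEND 0->1: VV[0][0]++ -> VV[0]=[3, 2], msg_vec=[3, 2]; VV[1]=max(VV[1],msg_vec) then VV[1][1]++ -> VV[1]=[3, 3]
Event 4: LOCAL 0: VV[0][0]++ -> VV[0]=[4, 2]
Event 5: SEND 0->1: VV[0][0]++ -> VV[0]=[5, 2], msg_vec=[5, 2]; VV[1]=max(VV[1],msg_vec) then VV[1][1]++ -> VV[1]=[5, 4]
Event 6: SEND 0->1: VV[0][0]++ -> VV[0]=[6, 2], msg_vec=[6, 2]; VV[1]=max(VV[1],msg_vec) then VV[1][1]++ -> VV[1]=[6, 5]
Event 7: LOCAL 1: VV[1][1]++ -> VV[1]=[6, 6]
Event 8: LOCAL 0: VV[0][0]++ -> VV[0]=[7, 2]
Event 9: LOCAL 0: VV[0][0]++ -> VV[0]=[8, 2]
Final vectors: VV[0]=[8, 2]; VV[1]=[6, 6]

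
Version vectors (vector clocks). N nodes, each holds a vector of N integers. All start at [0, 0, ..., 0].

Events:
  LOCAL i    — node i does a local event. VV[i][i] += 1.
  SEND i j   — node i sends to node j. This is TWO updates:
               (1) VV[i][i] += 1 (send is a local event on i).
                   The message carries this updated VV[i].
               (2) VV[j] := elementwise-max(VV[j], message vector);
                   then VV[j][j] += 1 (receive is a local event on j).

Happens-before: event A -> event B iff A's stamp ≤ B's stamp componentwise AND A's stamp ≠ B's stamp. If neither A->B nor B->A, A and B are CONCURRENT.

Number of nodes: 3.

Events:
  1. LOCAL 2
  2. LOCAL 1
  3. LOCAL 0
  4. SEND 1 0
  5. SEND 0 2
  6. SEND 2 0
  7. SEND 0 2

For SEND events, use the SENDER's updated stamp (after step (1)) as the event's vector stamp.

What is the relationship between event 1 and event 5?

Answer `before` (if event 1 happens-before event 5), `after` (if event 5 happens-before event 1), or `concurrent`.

Answer: concurrent

Derivation:
Initial: VV[0]=[0, 0, 0]
Initial: VV[1]=[0, 0, 0]
Initial: VV[2]=[0, 0, 0]
Event 1: LOCAL 2: VV[2][2]++ -> VV[2]=[0, 0, 1]
Event 2: LOCAL 1: VV[1][1]++ -> VV[1]=[0, 1, 0]
Event 3: LOCAL 0: VV[0][0]++ -> VV[0]=[1, 0, 0]
Event 4: SEND 1->0: VV[1][1]++ -> VV[1]=[0, 2, 0], msg_vec=[0, 2, 0]; VV[0]=max(VV[0],msg_vec) then VV[0][0]++ -> VV[0]=[2, 2, 0]
Event 5: SEND 0->2: VV[0][0]++ -> VV[0]=[3, 2, 0], msg_vec=[3, 2, 0]; VV[2]=max(VV[2],msg_vec) then VV[2][2]++ -> VV[2]=[3, 2, 2]
Event 6: SEND 2->0: VV[2][2]++ -> VV[2]=[3, 2, 3], msg_vec=[3, 2, 3]; VV[0]=max(VV[0],msg_vec) then VV[0][0]++ -> VV[0]=[4, 2, 3]
Event 7: SEND 0->2: VV[0][0]++ -> VV[0]=[5, 2, 3], msg_vec=[5, 2, 3]; VV[2]=max(VV[2],msg_vec) then VV[2][2]++ -> VV[2]=[5, 2, 4]
Event 1 stamp: [0, 0, 1]
Event 5 stamp: [3, 2, 0]
[0, 0, 1] <= [3, 2, 0]? False
[3, 2, 0] <= [0, 0, 1]? False
Relation: concurrent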